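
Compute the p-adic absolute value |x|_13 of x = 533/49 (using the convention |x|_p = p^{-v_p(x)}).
|533/49|_13 = 1/13

Step 1 — compute v_13(x) by factoring powers of 13 out of the numerator and denominator: v_13(533/49) = 1. Step 2 — apply |x|_p = p^{-v_p(x)} = 13^{-1} = 1/13.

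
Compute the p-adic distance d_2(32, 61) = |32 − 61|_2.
d_2(32, 61) = 1

Step 1 — x − y = 32 − 61 = -29. Step 2 — v_2(-29) = 0 (factor: -29 = −(2^0 · 29); the sign does not affect v_p). Step 3 — |x − y|_2 = 2^{0} = 1.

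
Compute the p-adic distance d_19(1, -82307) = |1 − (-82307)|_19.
d_19(1, -82307) = 1/6859

Step 1 — x − y = 1 − (-82307) = 82308. Step 2 — v_19(82308) = 3 (factor: 82308 = (19^3 · 12); the sign does not affect v_p). Step 3 — |x − y|_19 = 19^{-3} = 1/6859.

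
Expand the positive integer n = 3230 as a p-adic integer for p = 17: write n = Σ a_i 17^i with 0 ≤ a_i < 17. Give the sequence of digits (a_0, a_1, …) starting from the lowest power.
(a_0, a_1, …) = (0, 3, 11)

Repeated division by 17 gives the digits low-to-high: 3230 = 3·17^1 + 11·17^2. Digit sequence: (0, 3, 11).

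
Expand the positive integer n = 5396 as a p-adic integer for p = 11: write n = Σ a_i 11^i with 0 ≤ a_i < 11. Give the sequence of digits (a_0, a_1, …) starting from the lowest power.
(a_0, a_1, …) = (6, 6, 0, 4)

Repeated division by 11 gives the digits low-to-high: 5396 = 6 + 6·11^1 + 4·11^3. Digit sequence: (6, 6, 0, 4).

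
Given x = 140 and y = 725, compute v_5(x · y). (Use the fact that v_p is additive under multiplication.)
v_5(101500) = 3

v_p(x) = 1 (factor: 140 = 5^1 · 28); v_p(y) = 2 (factor: 725 = 5^2 · 29). Additivity: v_p(xy) = v_p(x) + v_p(y) = 1 + 2 = 3. (Direct check: xy = 101500 = 5^3 · (812).)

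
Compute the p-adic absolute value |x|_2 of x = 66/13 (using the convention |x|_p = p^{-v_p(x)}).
|66/13|_2 = 1/2

Step 1 — compute v_2(x) by factoring powers of 2 out of the numerator and denominator: v_2(66/13) = 1. Step 2 — apply |x|_p = p^{-v_p(x)} = 2^{-1} = 1/2.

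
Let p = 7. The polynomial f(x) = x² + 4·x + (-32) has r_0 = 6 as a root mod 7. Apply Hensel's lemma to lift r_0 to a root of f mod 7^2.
r_1 = 41 (mod 49)

Hensel: r_{i+1} = r_i − f(r_i)·(f′(r_i))^{-1} mod 7^{i+2}, f′(x) = 2x + 4. Iterate:
  r_0 = 6 (mod 7)
  r_1 = 41 (mod 49)
Final: r = 41 satisfies f(r) ≡ 0 mod 7^2.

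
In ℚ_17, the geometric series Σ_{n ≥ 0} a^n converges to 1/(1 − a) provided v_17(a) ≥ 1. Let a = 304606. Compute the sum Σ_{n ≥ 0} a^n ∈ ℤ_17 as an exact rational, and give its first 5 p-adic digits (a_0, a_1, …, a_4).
Σ a^n = 1/(1 − a) = -1/304605;  first 5 digits = (1, 0, 0, 11, 3)

v_17(a) = 3 ≥ 1, so the series converges in ℤ_17 to 1/(1 − a) = 1/(1 − 304606) = -1/304605. Expand this rational in ℤ_17: compute digits iteratively via d_i = x_i mod 17, x_{i+1} = (x_i − d_i)/17. The first 5 digits are (1, 0, 0, 11, 3).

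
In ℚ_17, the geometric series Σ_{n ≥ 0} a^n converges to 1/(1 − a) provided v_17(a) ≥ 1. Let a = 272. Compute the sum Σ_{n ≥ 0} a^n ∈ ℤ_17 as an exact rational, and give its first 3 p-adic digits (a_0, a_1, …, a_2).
Σ a^n = 1/(1 − a) = -1/271;  first 3 digits = (1, 16, 1)

v_17(a) = 1 ≥ 1, so the series converges in ℤ_17 to 1/(1 − a) = 1/(1 − 272) = -1/271. Expand this rational in ℤ_17: compute digits iteratively via d_i = x_i mod 17, x_{i+1} = (x_i − d_i)/17. The first 3 digits are (1, 16, 1).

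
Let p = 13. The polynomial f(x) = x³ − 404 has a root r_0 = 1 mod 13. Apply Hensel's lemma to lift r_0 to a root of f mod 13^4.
r_3 = 24077 (mod 28561)

Hensel: r_{i+1} = r_i − f(r_i)/f′(r_i) mod 13^{i+2}, where f′(x) = 3x². Iterate:
  r_0 = 1 (mod 13)
  r_1 = 79 (mod 169)
  r_2 = 2107 (mod 2197)
  r_3 = 24077 (mod 28561)
Final: r = 24077 with f(r) ≡ 0 mod 13^4.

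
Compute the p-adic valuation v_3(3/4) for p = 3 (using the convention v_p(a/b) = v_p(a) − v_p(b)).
v_3(3/4) = 1

Factor powers of 3 from the numerator and denominator of the reduced fraction: 3 = 3^1 · 1 and 4 = 3^0 · 4. Apply v_p(a/b) = v_p(a) − v_p(b): v_3(3/4) = 1 − 0 = 1.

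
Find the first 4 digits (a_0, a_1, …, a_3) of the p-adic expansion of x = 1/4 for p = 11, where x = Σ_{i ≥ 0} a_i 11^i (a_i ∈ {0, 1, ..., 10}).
(a_0, …, a_3) = (3, 8, 2, 8)

v_11(1/4) = 0 (numerator and denominator both coprime to 11), so x ∈ ℤ_11^×. Compute digits iteratively via a_i = x_i mod 11, x_{i+1} = (x_i − a_i)/11, with x_0 = x:
  x_0 = 1/4;  a_0 = 3;  x_1 = (x_0 − 3)/11 = -1/4
  x_1 = -1/4;  a_1 = 8;  x_2 = (x_1 − 8)/11 = -3/4
  x_2 = -3/4;  a_2 = 2;  x_3 = (x_2 − 2)/11 = -1/4
  x_3 = -1/4;  a_3 = 8;  x_4 = (x_3 − 8)/11 = -3/4
Digits: (3, 8, 2, 8).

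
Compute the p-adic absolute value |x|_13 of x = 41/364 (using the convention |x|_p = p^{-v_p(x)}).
|41/364|_13 = 13

Step 1 — compute v_13(x) by factoring powers of 13 out of the numerator and denominator: v_13(41/364) = -1. Step 2 — apply |x|_p = p^{-v_p(x)} = 13^{1} = 13.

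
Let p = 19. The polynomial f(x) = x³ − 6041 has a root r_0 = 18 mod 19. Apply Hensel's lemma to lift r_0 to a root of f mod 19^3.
r_2 = 4540 (mod 6859)

Hensel: r_{i+1} = r_i − f(r_i)/f′(r_i) mod 19^{i+2}, where f′(x) = 3x². Iterate:
  r_0 = 18 (mod 19)
  r_1 = 208 (mod 361)
  r_2 = 4540 (mod 6859)
Final: r = 4540 with f(r) ≡ 0 mod 19^3.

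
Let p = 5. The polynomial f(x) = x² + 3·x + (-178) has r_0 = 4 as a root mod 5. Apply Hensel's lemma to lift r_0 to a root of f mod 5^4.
r_3 = 529 (mod 625)

Hensel: r_{i+1} = r_i − f(r_i)·(f′(r_i))^{-1} mod 5^{i+2}, f′(x) = 2x + 3. Iterate:
  r_0 = 4 (mod 5)
  r_1 = 4 (mod 25)
  r_2 = 29 (mod 125)
  r_3 = 529 (mod 625)
Final: r = 529 satisfies f(r) ≡ 0 mod 5^4.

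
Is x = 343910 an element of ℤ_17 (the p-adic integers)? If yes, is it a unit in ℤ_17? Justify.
x ∈ ℤ_17 but not a unit; v_17(x) = 3 > 0

ℤ_17 = {x ∈ ℚ_17 : v_17(x) ≥ 0} and ℤ_17^× = {x ∈ ℤ_17 : v_17(x) = 0}. Here v_17(343910) = v_17(num) − v_17(den) = 3; compare against these criteria.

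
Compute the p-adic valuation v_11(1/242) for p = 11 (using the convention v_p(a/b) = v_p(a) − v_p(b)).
v_11(1/242) = -2

Factor powers of 11 from the numerator and denominator of the reduced fraction: 1 = 11^0 · 1 and 242 = 11^2 · 2. Apply v_p(a/b) = v_p(a) − v_p(b): v_11(1/242) = 0 − 2 = -2.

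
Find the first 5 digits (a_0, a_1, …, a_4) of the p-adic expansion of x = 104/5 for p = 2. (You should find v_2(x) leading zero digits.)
(a_0, …, a_4) = (0, 0, 0, 1, 0)

v_2(104/5) = 3, so a_0 = ... = a_2 = 0. Factor out: x = 2^3 · u with u = 13/5 a unit in ℤ_2. Expand u iteratively via a_{v+i} = u_i mod 2, u_{i+1} = (u_i − a_{v+i})/2:
  u_0 = 13/5;  a_3 = 1;  u_1 = (u_0 − 1)/2 = 4/5
  u_1 = 4/5;  a_4 = 0;  u_2 = (u_1 − 0)/2 = 2/5
Digits: (0, 0, 0, 1, 0).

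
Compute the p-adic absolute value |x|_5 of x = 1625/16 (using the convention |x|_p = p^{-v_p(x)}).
|1625/16|_5 = 1/125

Step 1 — compute v_5(x) by factoring powers of 5 out of the numerator and denominator: v_5(1625/16) = 3. Step 2 — apply |x|_p = p^{-v_p(x)} = 5^{-3} = 1/125.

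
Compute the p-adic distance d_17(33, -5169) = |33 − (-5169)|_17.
d_17(33, -5169) = 1/289

Step 1 — x − y = 33 − (-5169) = 5202. Step 2 — v_17(5202) = 2 (factor: 5202 = (17^2 · 18); the sign does not affect v_p). Step 3 — |x − y|_17 = 17^{-2} = 1/289.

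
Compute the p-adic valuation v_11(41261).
v_11(41261) = 3

v_11(n) is the largest exponent k such that 11^k divides n. Factor out: 41261 = 11^3 · 31. (Sign doesn't affect v_p.) So v_11(41261) = 3.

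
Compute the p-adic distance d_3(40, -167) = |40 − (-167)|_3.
d_3(40, -167) = 1/9

Step 1 — x − y = 40 − (-167) = 207. Step 2 — v_3(207) = 2 (factor: 207 = (3^2 · 23); the sign does not affect v_p). Step 3 — |x − y|_3 = 3^{-2} = 1/9.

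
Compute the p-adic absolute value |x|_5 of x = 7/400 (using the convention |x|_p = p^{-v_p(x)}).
|7/400|_5 = 25

Step 1 — compute v_5(x) by factoring powers of 5 out of the numerator and denominator: v_5(7/400) = -2. Step 2 — apply |x|_p = p^{-v_p(x)} = 5^{2} = 25.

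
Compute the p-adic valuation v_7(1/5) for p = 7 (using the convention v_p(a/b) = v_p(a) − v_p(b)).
v_7(1/5) = 0

Factor powers of 7 from the numerator and denominator of the reduced fraction: 1 = 7^0 · 1 and 5 = 7^0 · 5. Apply v_p(a/b) = v_p(a) − v_p(b): v_7(1/5) = 0 − 0 = 0.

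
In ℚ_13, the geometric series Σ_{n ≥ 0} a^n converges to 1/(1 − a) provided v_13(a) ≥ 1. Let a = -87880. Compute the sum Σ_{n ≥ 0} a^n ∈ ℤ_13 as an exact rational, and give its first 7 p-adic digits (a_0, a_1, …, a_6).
Σ a^n = 1/(1 − a) = 1/87881;  first 7 digits = (1, 0, 0, 12, 9, 12, 0)

v_13(a) = 3 ≥ 1, so the series converges in ℤ_13 to 1/(1 − a) = 1/(1 − (-87880)) = 1/87881. Expand this rational in ℤ_13: compute digits iteratively via d_i = x_i mod 13, x_{i+1} = (x_i − d_i)/13. The first 7 digits are (1, 0, 0, 12, 9, 12, 0).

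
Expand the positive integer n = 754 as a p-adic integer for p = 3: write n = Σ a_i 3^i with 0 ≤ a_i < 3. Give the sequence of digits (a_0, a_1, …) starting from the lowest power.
(a_0, a_1, …) = (1, 2, 2, 0, 0, 0, 1)

Repeated division by 3 gives the digits low-to-high: 754 = 1 + 2·3^1 + 2·3^2 + 1·3^6. Digit sequence: (1, 2, 2, 0, 0, 0, 1).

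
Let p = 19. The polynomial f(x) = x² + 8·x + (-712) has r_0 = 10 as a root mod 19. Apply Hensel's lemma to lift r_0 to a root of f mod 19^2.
r_1 = 29 (mod 361)

Hensel: r_{i+1} = r_i − f(r_i)·(f′(r_i))^{-1} mod 19^{i+2}, f′(x) = 2x + 8. Iterate:
  r_0 = 10 (mod 19)
  r_1 = 29 (mod 361)
Final: r = 29 satisfies f(r) ≡ 0 mod 19^2.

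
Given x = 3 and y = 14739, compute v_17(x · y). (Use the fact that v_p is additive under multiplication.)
v_17(44217) = 3

v_p(x) = 0 (factor: 3 = 17^0 · 3); v_p(y) = 3 (factor: 14739 = 17^3 · 3). Additivity: v_p(xy) = v_p(x) + v_p(y) = 0 + 3 = 3. (Direct check: xy = 44217 = 17^3 · (9).)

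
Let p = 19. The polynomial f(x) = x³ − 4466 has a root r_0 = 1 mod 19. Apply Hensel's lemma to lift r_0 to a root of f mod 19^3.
r_2 = 286 (mod 6859)

Hensel: r_{i+1} = r_i − f(r_i)/f′(r_i) mod 19^{i+2}, where f′(x) = 3x². Iterate:
  r_0 = 1 (mod 19)
  r_1 = 286 (mod 361)
  r_2 = 286 (mod 6859)
Final: r = 286 with f(r) ≡ 0 mod 19^3.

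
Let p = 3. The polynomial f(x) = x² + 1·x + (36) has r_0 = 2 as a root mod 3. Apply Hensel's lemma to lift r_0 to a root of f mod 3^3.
r_2 = 8 (mod 27)

Hensel: r_{i+1} = r_i − f(r_i)·(f′(r_i))^{-1} mod 3^{i+2}, f′(x) = 2x + 1. Iterate:
  r_0 = 2 (mod 3)
  r_1 = 8 (mod 9)
  r_2 = 8 (mod 27)
Final: r = 8 satisfies f(r) ≡ 0 mod 3^3.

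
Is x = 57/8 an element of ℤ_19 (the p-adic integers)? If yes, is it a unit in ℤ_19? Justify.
x ∈ ℤ_19 but not a unit; v_19(x) = 1 > 0

ℤ_19 = {x ∈ ℚ_19 : v_19(x) ≥ 0} and ℤ_19^× = {x ∈ ℤ_19 : v_19(x) = 0}. Here v_19(57/8) = v_19(num) − v_19(den) = 1; compare against these criteria.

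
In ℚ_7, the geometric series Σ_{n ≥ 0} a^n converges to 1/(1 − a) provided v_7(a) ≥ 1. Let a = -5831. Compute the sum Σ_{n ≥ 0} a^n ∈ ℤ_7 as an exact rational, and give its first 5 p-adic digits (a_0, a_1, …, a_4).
Σ a^n = 1/(1 − a) = 1/5832;  first 5 digits = (1, 0, 0, 4, 4)

v_7(a) = 3 ≥ 1, so the series converges in ℤ_7 to 1/(1 − a) = 1/(1 − (-5831)) = 1/5832. Expand this rational in ℤ_7: compute digits iteratively via d_i = x_i mod 7, x_{i+1} = (x_i − d_i)/7. The first 5 digits are (1, 0, 0, 4, 4).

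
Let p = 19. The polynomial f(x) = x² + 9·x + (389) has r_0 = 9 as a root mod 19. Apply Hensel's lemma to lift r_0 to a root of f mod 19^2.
r_1 = 256 (mod 361)

Hensel: r_{i+1} = r_i − f(r_i)·(f′(r_i))^{-1} mod 19^{i+2}, f′(x) = 2x + 9. Iterate:
  r_0 = 9 (mod 19)
  r_1 = 256 (mod 361)
Final: r = 256 satisfies f(r) ≡ 0 mod 19^2.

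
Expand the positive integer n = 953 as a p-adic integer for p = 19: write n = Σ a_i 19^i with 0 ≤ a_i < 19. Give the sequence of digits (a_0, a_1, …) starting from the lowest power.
(a_0, a_1, …) = (3, 12, 2)

Repeated division by 19 gives the digits low-to-high: 953 = 3 + 12·19^1 + 2·19^2. Digit sequence: (3, 12, 2).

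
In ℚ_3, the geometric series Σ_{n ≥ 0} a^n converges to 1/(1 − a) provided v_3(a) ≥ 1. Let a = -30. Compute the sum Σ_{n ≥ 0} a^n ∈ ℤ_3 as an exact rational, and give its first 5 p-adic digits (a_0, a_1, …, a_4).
Σ a^n = 1/(1 − a) = 1/31;  first 5 digits = (1, 2, 0, 1, 2)

v_3(a) = 1 ≥ 1, so the series converges in ℤ_3 to 1/(1 − a) = 1/(1 − (-30)) = 1/31. Expand this rational in ℤ_3: compute digits iteratively via d_i = x_i mod 3, x_{i+1} = (x_i − d_i)/3. The first 5 digits are (1, 2, 0, 1, 2).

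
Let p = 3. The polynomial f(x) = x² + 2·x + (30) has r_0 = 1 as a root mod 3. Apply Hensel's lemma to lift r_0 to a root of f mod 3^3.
r_2 = 4 (mod 27)

Hensel: r_{i+1} = r_i − f(r_i)·(f′(r_i))^{-1} mod 3^{i+2}, f′(x) = 2x + 2. Iterate:
  r_0 = 1 (mod 3)
  r_1 = 4 (mod 9)
  r_2 = 4 (mod 27)
Final: r = 4 satisfies f(r) ≡ 0 mod 3^3.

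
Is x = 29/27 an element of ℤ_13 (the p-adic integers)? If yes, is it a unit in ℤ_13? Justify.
x ∈ ℤ_13^× (unit); v_13(x) = 0

ℤ_13 = {x ∈ ℚ_13 : v_13(x) ≥ 0} and ℤ_13^× = {x ∈ ℤ_13 : v_13(x) = 0}. Here v_13(29/27) = v_13(num) − v_13(den) = 0; compare against these criteria.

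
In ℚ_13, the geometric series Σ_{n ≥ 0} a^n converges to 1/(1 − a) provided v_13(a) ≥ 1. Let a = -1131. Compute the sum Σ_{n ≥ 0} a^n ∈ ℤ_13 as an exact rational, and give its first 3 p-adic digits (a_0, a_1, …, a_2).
Σ a^n = 1/(1 − a) = 1/1132;  first 3 digits = (1, 4, 9)

v_13(a) = 1 ≥ 1, so the series converges in ℤ_13 to 1/(1 − a) = 1/(1 − (-1131)) = 1/1132. Expand this rational in ℤ_13: compute digits iteratively via d_i = x_i mod 13, x_{i+1} = (x_i − d_i)/13. The first 3 digits are (1, 4, 9).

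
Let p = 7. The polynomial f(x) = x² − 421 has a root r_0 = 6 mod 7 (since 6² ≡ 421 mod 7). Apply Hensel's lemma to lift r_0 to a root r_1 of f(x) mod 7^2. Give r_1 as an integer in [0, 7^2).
r_1 = 34 (mod 49)

Hensel's recurrence: r_{i+1} = r_i − f(r_i)·(f′(r_i))^{-1} mod 7^{i+2}, with f′(x) = 2x. Iterate:
  r_0 = 6 (mod 7)
  r_1 = 34 (mod 49)
Final: r_1 = 34, and one checks f(r_1) ≡ 0 mod 7^2.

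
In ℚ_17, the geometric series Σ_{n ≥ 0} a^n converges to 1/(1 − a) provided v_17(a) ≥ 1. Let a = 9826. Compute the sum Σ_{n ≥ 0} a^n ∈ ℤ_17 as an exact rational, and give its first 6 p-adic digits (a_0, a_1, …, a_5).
Σ a^n = 1/(1 − a) = -1/9825;  first 6 digits = (1, 0, 0, 2, 0, 0)

v_17(a) = 3 ≥ 1, so the series converges in ℤ_17 to 1/(1 − a) = 1/(1 − 9826) = -1/9825. Expand this rational in ℤ_17: compute digits iteratively via d_i = x_i mod 17, x_{i+1} = (x_i − d_i)/17. The first 6 digits are (1, 0, 0, 2, 0, 0).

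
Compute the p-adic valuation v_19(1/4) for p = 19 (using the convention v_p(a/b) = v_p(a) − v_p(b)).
v_19(1/4) = 0

Factor powers of 19 from the numerator and denominator of the reduced fraction: 1 = 19^0 · 1 and 4 = 19^0 · 4. Apply v_p(a/b) = v_p(a) − v_p(b): v_19(1/4) = 0 − 0 = 0.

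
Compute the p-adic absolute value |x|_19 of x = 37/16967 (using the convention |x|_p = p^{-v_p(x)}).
|37/16967|_19 = 361

Step 1 — compute v_19(x) by factoring powers of 19 out of the numerator and denominator: v_19(37/16967) = -2. Step 2 — apply |x|_p = p^{-v_p(x)} = 19^{2} = 361.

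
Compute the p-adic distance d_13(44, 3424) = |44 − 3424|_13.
d_13(44, 3424) = 1/169

Step 1 — x − y = 44 − 3424 = -3380. Step 2 — v_13(-3380) = 2 (factor: -3380 = −(13^2 · 20); the sign does not affect v_p). Step 3 — |x − y|_13 = 13^{-2} = 1/169.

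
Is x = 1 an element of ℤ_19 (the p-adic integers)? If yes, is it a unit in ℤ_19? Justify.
x ∈ ℤ_19^× (unit); v_19(x) = 0

ℤ_19 = {x ∈ ℚ_19 : v_19(x) ≥ 0} and ℤ_19^× = {x ∈ ℤ_19 : v_19(x) = 0}. Here v_19(1) = v_19(num) − v_19(den) = 0; compare against these criteria.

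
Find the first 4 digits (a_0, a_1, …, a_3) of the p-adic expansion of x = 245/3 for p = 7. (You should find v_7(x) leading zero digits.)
(a_0, …, a_3) = (0, 0, 4, 2)

v_7(245/3) = 2, so a_0 = ... = a_1 = 0. Factor out: x = 7^2 · u with u = 5/3 a unit in ℤ_7. Expand u iteratively via a_{v+i} = u_i mod 7, u_{i+1} = (u_i − a_{v+i})/7:
  u_0 = 5/3;  a_2 = 4;  u_1 = (u_0 − 4)/7 = -1/3
  u_1 = -1/3;  a_3 = 2;  u_2 = (u_1 − 2)/7 = -1/3
Digits: (0, 0, 4, 2).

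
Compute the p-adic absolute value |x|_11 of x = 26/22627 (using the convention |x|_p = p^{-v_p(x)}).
|26/22627|_11 = 1331

Step 1 — compute v_11(x) by factoring powers of 11 out of the numerator and denominator: v_11(26/22627) = -3. Step 2 — apply |x|_p = p^{-v_p(x)} = 11^{3} = 1331.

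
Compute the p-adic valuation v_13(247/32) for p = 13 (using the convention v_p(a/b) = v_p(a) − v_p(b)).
v_13(247/32) = 1

Factor powers of 13 from the numerator and denominator of the reduced fraction: 247 = 13^1 · 19 and 32 = 13^0 · 32. Apply v_p(a/b) = v_p(a) − v_p(b): v_13(247/32) = 1 − 0 = 1.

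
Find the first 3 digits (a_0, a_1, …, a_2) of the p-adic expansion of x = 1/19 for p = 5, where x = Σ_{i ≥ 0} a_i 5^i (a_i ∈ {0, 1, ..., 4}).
(a_0, …, a_2) = (4, 0, 3)

v_5(1/19) = 0 (numerator and denominator both coprime to 5), so x ∈ ℤ_5^×. Compute digits iteratively via a_i = x_i mod 5, x_{i+1} = (x_i − a_i)/5, with x_0 = x:
  x_0 = 1/19;  a_0 = 4;  x_1 = (x_0 − 4)/5 = -15/19
  x_1 = -15/19;  a_1 = 0;  x_2 = (x_1 − 0)/5 = -3/19
  x_2 = -3/19;  a_2 = 3;  x_3 = (x_2 − 3)/5 = -12/19
Digits: (4, 0, 3).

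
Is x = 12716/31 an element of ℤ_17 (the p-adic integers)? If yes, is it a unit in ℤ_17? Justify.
x ∈ ℤ_17 but not a unit; v_17(x) = 2 > 0

ℤ_17 = {x ∈ ℚ_17 : v_17(x) ≥ 0} and ℤ_17^× = {x ∈ ℤ_17 : v_17(x) = 0}. Here v_17(12716/31) = v_17(num) − v_17(den) = 2; compare against these criteria.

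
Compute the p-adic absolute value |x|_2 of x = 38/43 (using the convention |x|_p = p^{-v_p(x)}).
|38/43|_2 = 1/2

Step 1 — compute v_2(x) by factoring powers of 2 out of the numerator and denominator: v_2(38/43) = 1. Step 2 — apply |x|_p = p^{-v_p(x)} = 2^{-1} = 1/2.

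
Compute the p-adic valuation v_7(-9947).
v_7(-9947) = 3

v_7(n) is the largest exponent k such that 7^k divides n. Factor out: -9947 = -7^3 · 29. (Sign doesn't affect v_p.) So v_7(-9947) = 3.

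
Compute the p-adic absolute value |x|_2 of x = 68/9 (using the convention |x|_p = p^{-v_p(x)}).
|68/9|_2 = 1/4

Step 1 — compute v_2(x) by factoring powers of 2 out of the numerator and denominator: v_2(68/9) = 2. Step 2 — apply |x|_p = p^{-v_p(x)} = 2^{-2} = 1/4.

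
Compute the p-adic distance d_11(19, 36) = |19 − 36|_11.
d_11(19, 36) = 1

Step 1 — x − y = 19 − 36 = -17. Step 2 — v_11(-17) = 0 (factor: -17 = −(11^0 · 17); the sign does not affect v_p). Step 3 — |x − y|_11 = 11^{0} = 1.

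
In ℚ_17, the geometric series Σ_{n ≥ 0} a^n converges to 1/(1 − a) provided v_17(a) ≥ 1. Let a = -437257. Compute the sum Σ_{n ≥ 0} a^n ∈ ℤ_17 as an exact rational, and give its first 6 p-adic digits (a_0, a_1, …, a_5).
Σ a^n = 1/(1 − a) = 1/437258;  first 6 digits = (1, 0, 0, 13, 11, 16)

v_17(a) = 3 ≥ 1, so the series converges in ℤ_17 to 1/(1 − a) = 1/(1 − (-437257)) = 1/437258. Expand this rational in ℤ_17: compute digits iteratively via d_i = x_i mod 17, x_{i+1} = (x_i − d_i)/17. The first 6 digits are (1, 0, 0, 13, 11, 16).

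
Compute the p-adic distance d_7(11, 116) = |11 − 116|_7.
d_7(11, 116) = 1/7

Step 1 — x − y = 11 − 116 = -105. Step 2 — v_7(-105) = 1 (factor: -105 = −(7^1 · 15); the sign does not affect v_p). Step 3 — |x − y|_7 = 7^{-1} = 1/7.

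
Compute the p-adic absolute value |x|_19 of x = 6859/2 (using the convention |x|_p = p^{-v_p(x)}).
|6859/2|_19 = 1/6859

Step 1 — compute v_19(x) by factoring powers of 19 out of the numerator and denominator: v_19(6859/2) = 3. Step 2 — apply |x|_p = p^{-v_p(x)} = 19^{-3} = 1/6859.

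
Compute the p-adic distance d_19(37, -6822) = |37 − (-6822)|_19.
d_19(37, -6822) = 1/6859

Step 1 — x − y = 37 − (-6822) = 6859. Step 2 — v_19(6859) = 3 (factor: 6859 = (19^3 · 1); the sign does not affect v_p). Step 3 — |x − y|_19 = 19^{-3} = 1/6859.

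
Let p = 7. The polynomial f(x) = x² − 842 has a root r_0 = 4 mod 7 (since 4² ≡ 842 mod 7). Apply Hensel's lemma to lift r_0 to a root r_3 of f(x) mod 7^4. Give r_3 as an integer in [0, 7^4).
r_3 = 1859 (mod 2401)

Hensel's recurrence: r_{i+1} = r_i − f(r_i)·(f′(r_i))^{-1} mod 7^{i+2}, with f′(x) = 2x. Iterate:
  r_0 = 4 (mod 7)
  r_1 = 46 (mod 49)
  r_2 = 144 (mod 343)
  r_3 = 1859 (mod 2401)
Final: r_3 = 1859, and one checks f(r_3) ≡ 0 mod 7^4.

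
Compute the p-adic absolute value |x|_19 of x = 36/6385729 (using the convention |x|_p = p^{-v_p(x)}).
|36/6385729|_19 = 130321

Step 1 — compute v_19(x) by factoring powers of 19 out of the numerator and denominator: v_19(36/6385729) = -4. Step 2 — apply |x|_p = p^{-v_p(x)} = 19^{4} = 130321.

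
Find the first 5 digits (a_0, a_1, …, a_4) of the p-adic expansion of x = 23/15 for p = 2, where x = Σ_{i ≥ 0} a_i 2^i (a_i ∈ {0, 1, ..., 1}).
(a_0, …, a_4) = (1, 0, 0, 1, 1)

v_2(23/15) = 0 (numerator and denominator both coprime to 2), so x ∈ ℤ_2^×. Compute digits iteratively via a_i = x_i mod 2, x_{i+1} = (x_i − a_i)/2, with x_0 = x:
  x_0 = 23/15;  a_0 = 1;  x_1 = (x_0 − 1)/2 = 4/15
  x_1 = 4/15;  a_1 = 0;  x_2 = (x_1 − 0)/2 = 2/15
  x_2 = 2/15;  a_2 = 0;  x_3 = (x_2 − 0)/2 = 1/15
  x_3 = 1/15;  a_3 = 1;  x_4 = (x_3 − 1)/2 = -7/15
  x_4 = -7/15;  a_4 = 1;  x_5 = (x_4 − 1)/2 = -11/15
Digits: (1, 0, 0, 1, 1).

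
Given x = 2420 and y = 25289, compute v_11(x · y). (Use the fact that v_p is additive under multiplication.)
v_11(61199380) = 5

v_p(x) = 2 (factor: 2420 = 11^2 · 20); v_p(y) = 3 (factor: 25289 = 11^3 · 19). Additivity: v_p(xy) = v_p(x) + v_p(y) = 2 + 3 = 5. (Direct check: xy = 61199380 = 11^5 · (380).)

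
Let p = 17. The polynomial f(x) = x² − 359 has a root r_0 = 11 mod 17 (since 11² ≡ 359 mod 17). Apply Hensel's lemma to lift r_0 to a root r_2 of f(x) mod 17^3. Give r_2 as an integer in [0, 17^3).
r_2 = 4278 (mod 4913)

Hensel's recurrence: r_{i+1} = r_i − f(r_i)·(f′(r_i))^{-1} mod 17^{i+2}, with f′(x) = 2x. Iterate:
  r_0 = 11 (mod 17)
  r_1 = 232 (mod 289)
  r_2 = 4278 (mod 4913)
Final: r_2 = 4278, and one checks f(r_2) ≡ 0 mod 17^3.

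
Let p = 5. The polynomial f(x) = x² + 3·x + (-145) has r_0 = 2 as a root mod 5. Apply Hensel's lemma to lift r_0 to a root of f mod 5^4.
r_3 = 232 (mod 625)

Hensel: r_{i+1} = r_i − f(r_i)·(f′(r_i))^{-1} mod 5^{i+2}, f′(x) = 2x + 3. Iterate:
  r_0 = 2 (mod 5)
  r_1 = 7 (mod 25)
  r_2 = 107 (mod 125)
  r_3 = 232 (mod 625)
Final: r = 232 satisfies f(r) ≡ 0 mod 5^4.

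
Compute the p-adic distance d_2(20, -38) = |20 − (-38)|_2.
d_2(20, -38) = 1/2

Step 1 — x − y = 20 − (-38) = 58. Step 2 — v_2(58) = 1 (factor: 58 = (2^1 · 29); the sign does not affect v_p). Step 3 — |x − y|_2 = 2^{-1} = 1/2.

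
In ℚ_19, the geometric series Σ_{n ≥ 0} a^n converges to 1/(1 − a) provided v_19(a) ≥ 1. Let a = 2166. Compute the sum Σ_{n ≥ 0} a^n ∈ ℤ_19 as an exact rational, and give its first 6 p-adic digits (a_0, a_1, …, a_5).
Σ a^n = 1/(1 − a) = -1/2165;  first 6 digits = (1, 0, 6, 0, 17, 1)

v_19(a) = 2 ≥ 1, so the series converges in ℤ_19 to 1/(1 − a) = 1/(1 − 2166) = -1/2165. Expand this rational in ℤ_19: compute digits iteratively via d_i = x_i mod 19, x_{i+1} = (x_i − d_i)/19. The first 6 digits are (1, 0, 6, 0, 17, 1).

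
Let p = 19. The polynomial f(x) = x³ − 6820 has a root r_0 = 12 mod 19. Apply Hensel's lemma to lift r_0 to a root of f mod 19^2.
r_1 = 221 (mod 361)

Hensel: r_{i+1} = r_i − f(r_i)/f′(r_i) mod 19^{i+2}, where f′(x) = 3x². Iterate:
  r_0 = 12 (mod 19)
  r_1 = 221 (mod 361)
Final: r = 221 with f(r) ≡ 0 mod 19^2.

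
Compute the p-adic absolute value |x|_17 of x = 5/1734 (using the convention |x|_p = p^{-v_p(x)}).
|5/1734|_17 = 289

Step 1 — compute v_17(x) by factoring powers of 17 out of the numerator and denominator: v_17(5/1734) = -2. Step 2 — apply |x|_p = p^{-v_p(x)} = 17^{2} = 289.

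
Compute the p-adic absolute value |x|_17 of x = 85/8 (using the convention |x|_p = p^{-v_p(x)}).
|85/8|_17 = 1/17

Step 1 — compute v_17(x) by factoring powers of 17 out of the numerator and denominator: v_17(85/8) = 1. Step 2 — apply |x|_p = p^{-v_p(x)} = 17^{-1} = 1/17.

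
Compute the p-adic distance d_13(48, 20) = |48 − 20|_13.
d_13(48, 20) = 1

Step 1 — x − y = 48 − 20 = 28. Step 2 — v_13(28) = 0 (factor: 28 = (13^0 · 28); the sign does not affect v_p). Step 3 — |x − y|_13 = 13^{0} = 1.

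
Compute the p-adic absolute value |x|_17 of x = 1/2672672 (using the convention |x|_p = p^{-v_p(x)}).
|1/2672672|_17 = 83521

Step 1 — compute v_17(x) by factoring powers of 17 out of the numerator and denominator: v_17(1/2672672) = -4. Step 2 — apply |x|_p = p^{-v_p(x)} = 17^{4} = 83521.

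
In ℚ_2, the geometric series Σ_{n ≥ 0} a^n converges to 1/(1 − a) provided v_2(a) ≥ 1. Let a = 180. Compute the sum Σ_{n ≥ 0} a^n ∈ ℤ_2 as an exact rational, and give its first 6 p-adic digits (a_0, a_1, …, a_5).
Σ a^n = 1/(1 − a) = -1/179;  first 6 digits = (1, 0, 1, 0, 0, 0)

v_2(a) = 2 ≥ 1, so the series converges in ℤ_2 to 1/(1 − a) = 1/(1 − 180) = -1/179. Expand this rational in ℤ_2: compute digits iteratively via d_i = x_i mod 2, x_{i+1} = (x_i − d_i)/2. The first 6 digits are (1, 0, 1, 0, 0, 0).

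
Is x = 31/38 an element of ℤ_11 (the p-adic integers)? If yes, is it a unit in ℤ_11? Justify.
x ∈ ℤ_11^× (unit); v_11(x) = 0

ℤ_11 = {x ∈ ℚ_11 : v_11(x) ≥ 0} and ℤ_11^× = {x ∈ ℤ_11 : v_11(x) = 0}. Here v_11(31/38) = v_11(num) − v_11(den) = 0; compare against these criteria.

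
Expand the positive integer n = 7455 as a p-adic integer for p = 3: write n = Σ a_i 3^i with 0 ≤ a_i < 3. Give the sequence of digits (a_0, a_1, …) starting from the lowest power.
(a_0, a_1, …) = (0, 1, 0, 0, 2, 0, 1, 0, 1)

Repeated division by 3 gives the digits low-to-high: 7455 = 1·3^1 + 2·3^4 + 1·3^6 + 1·3^8. Digit sequence: (0, 1, 0, 0, 2, 0, 1, 0, 1).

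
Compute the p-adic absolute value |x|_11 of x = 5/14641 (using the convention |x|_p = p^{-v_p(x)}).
|5/14641|_11 = 14641

Step 1 — compute v_11(x) by factoring powers of 11 out of the numerator and denominator: v_11(5/14641) = -4. Step 2 — apply |x|_p = p^{-v_p(x)} = 11^{4} = 14641.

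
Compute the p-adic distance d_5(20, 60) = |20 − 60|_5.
d_5(20, 60) = 1/5

Step 1 — x − y = 20 − 60 = -40. Step 2 — v_5(-40) = 1 (factor: -40 = −(5^1 · 8); the sign does not affect v_p). Step 3 — |x − y|_5 = 5^{-1} = 1/5.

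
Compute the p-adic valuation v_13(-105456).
v_13(-105456) = 3

v_13(n) is the largest exponent k such that 13^k divides n. Factor out: -105456 = -13^3 · 48. (Sign doesn't affect v_p.) So v_13(-105456) = 3.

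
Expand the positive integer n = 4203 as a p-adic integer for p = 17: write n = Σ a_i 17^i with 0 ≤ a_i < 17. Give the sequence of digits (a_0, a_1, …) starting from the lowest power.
(a_0, a_1, …) = (4, 9, 14)

Repeated division by 17 gives the digits low-to-high: 4203 = 4 + 9·17^1 + 14·17^2. Digit sequence: (4, 9, 14).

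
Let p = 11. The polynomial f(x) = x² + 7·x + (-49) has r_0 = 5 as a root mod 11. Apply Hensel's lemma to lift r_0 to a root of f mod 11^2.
r_1 = 104 (mod 121)

Hensel: r_{i+1} = r_i − f(r_i)·(f′(r_i))^{-1} mod 11^{i+2}, f′(x) = 2x + 7. Iterate:
  r_0 = 5 (mod 11)
  r_1 = 104 (mod 121)
Final: r = 104 satisfies f(r) ≡ 0 mod 11^2.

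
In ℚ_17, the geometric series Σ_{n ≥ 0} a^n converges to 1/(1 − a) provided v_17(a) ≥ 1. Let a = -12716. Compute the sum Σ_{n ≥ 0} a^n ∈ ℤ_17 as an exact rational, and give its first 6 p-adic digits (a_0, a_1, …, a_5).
Σ a^n = 1/(1 − a) = 1/12717;  first 6 digits = (1, 0, 7, 14, 14, 11)

v_17(a) = 2 ≥ 1, so the series converges in ℤ_17 to 1/(1 − a) = 1/(1 − (-12716)) = 1/12717. Expand this rational in ℤ_17: compute digits iteratively via d_i = x_i mod 17, x_{i+1} = (x_i − d_i)/17. The first 6 digits are (1, 0, 7, 14, 14, 11).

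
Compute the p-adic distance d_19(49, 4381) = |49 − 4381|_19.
d_19(49, 4381) = 1/361

Step 1 — x − y = 49 − 4381 = -4332. Step 2 — v_19(-4332) = 2 (factor: -4332 = −(19^2 · 12); the sign does not affect v_p). Step 3 — |x − y|_19 = 19^{-2} = 1/361.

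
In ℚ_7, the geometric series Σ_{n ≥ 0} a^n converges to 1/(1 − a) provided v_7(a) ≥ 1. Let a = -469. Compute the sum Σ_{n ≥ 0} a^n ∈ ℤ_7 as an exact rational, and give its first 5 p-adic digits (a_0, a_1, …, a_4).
Σ a^n = 1/(1 − a) = 1/470;  first 5 digits = (1, 3, 6, 1, 4)

v_7(a) = 1 ≥ 1, so the series converges in ℤ_7 to 1/(1 − a) = 1/(1 − (-469)) = 1/470. Expand this rational in ℤ_7: compute digits iteratively via d_i = x_i mod 7, x_{i+1} = (x_i − d_i)/7. The first 5 digits are (1, 3, 6, 1, 4).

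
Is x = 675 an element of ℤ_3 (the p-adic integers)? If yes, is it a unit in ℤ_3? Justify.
x ∈ ℤ_3 but not a unit; v_3(x) = 3 > 0

ℤ_3 = {x ∈ ℚ_3 : v_3(x) ≥ 0} and ℤ_3^× = {x ∈ ℤ_3 : v_3(x) = 0}. Here v_3(675) = v_3(num) − v_3(den) = 3; compare against these criteria.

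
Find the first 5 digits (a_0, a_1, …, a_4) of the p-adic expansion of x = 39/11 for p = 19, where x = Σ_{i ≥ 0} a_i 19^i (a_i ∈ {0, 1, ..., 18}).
(a_0, …, a_4) = (7, 5, 17, 6, 10)

v_19(39/11) = 0 (numerator and denominator both coprime to 19), so x ∈ ℤ_19^×. Compute digits iteratively via a_i = x_i mod 19, x_{i+1} = (x_i − a_i)/19, with x_0 = x:
  x_0 = 39/11;  a_0 = 7;  x_1 = (x_0 − 7)/19 = -2/11
  x_1 = -2/11;  a_1 = 5;  x_2 = (x_1 − 5)/19 = -3/11
  x_2 = -3/11;  a_2 = 17;  x_3 = (x_2 − 17)/19 = -10/11
  x_3 = -10/11;  a_3 = 6;  x_4 = (x_3 − 6)/19 = -4/11
  x_4 = -4/11;  a_4 = 10;  x_5 = (x_4 − 10)/19 = -6/11
Digits: (7, 5, 17, 6, 10).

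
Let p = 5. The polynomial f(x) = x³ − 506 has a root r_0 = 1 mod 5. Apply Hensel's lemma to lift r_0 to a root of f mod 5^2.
r_1 = 11 (mod 25)

Hensel: r_{i+1} = r_i − f(r_i)/f′(r_i) mod 5^{i+2}, where f′(x) = 3x². Iterate:
  r_0 = 1 (mod 5)
  r_1 = 11 (mod 25)
Final: r = 11 with f(r) ≡ 0 mod 5^2.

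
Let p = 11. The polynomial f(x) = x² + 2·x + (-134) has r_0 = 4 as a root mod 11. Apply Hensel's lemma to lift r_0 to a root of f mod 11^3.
r_2 = 136 (mod 1331)

Hensel: r_{i+1} = r_i − f(r_i)·(f′(r_i))^{-1} mod 11^{i+2}, f′(x) = 2x + 2. Iterate:
  r_0 = 4 (mod 11)
  r_1 = 15 (mod 121)
  r_2 = 136 (mod 1331)
Final: r = 136 satisfies f(r) ≡ 0 mod 11^3.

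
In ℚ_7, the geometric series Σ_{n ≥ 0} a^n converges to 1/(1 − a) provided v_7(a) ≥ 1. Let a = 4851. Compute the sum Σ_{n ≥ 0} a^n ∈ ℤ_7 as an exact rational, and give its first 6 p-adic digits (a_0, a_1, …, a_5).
Σ a^n = 1/(1 − a) = -1/4850;  first 6 digits = (1, 0, 1, 0, 3, 0)

v_7(a) = 2 ≥ 1, so the series converges in ℤ_7 to 1/(1 − a) = 1/(1 − 4851) = -1/4850. Expand this rational in ℤ_7: compute digits iteratively via d_i = x_i mod 7, x_{i+1} = (x_i − d_i)/7. The first 6 digits are (1, 0, 1, 0, 3, 0).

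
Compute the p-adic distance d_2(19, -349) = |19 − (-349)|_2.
d_2(19, -349) = 1/16

Step 1 — x − y = 19 − (-349) = 368. Step 2 — v_2(368) = 4 (factor: 368 = (2^4 · 23); the sign does not affect v_p). Step 3 — |x − y|_2 = 2^{-4} = 1/16.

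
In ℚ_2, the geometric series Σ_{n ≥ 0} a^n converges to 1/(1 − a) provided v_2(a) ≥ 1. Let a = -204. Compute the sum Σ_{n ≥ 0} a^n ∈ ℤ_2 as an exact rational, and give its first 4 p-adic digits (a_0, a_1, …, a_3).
Σ a^n = 1/(1 − a) = 1/205;  first 4 digits = (1, 0, 1, 0)

v_2(a) = 2 ≥ 1, so the series converges in ℤ_2 to 1/(1 − a) = 1/(1 − (-204)) = 1/205. Expand this rational in ℤ_2: compute digits iteratively via d_i = x_i mod 2, x_{i+1} = (x_i − d_i)/2. The first 4 digits are (1, 0, 1, 0).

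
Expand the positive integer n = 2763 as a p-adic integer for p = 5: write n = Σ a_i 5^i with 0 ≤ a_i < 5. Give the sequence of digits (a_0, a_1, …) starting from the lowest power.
(a_0, a_1, …) = (3, 2, 0, 2, 4)

Repeated division by 5 gives the digits low-to-high: 2763 = 3 + 2·5^1 + 2·5^3 + 4·5^4. Digit sequence: (3, 2, 0, 2, 4).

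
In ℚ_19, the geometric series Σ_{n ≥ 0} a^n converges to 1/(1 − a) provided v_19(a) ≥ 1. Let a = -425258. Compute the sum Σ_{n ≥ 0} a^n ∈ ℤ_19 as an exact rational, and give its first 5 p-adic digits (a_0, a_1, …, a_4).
Σ a^n = 1/(1 − a) = 1/425259;  first 5 digits = (1, 0, 0, 14, 15)

v_19(a) = 3 ≥ 1, so the series converges in ℤ_19 to 1/(1 − a) = 1/(1 − (-425258)) = 1/425259. Expand this rational in ℤ_19: compute digits iteratively via d_i = x_i mod 19, x_{i+1} = (x_i − d_i)/19. The first 5 digits are (1, 0, 0, 14, 15).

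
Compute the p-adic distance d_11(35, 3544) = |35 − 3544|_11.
d_11(35, 3544) = 1/121

Step 1 — x − y = 35 − 3544 = -3509. Step 2 — v_11(-3509) = 2 (factor: -3509 = −(11^2 · 29); the sign does not affect v_p). Step 3 — |x − y|_11 = 11^{-2} = 1/121.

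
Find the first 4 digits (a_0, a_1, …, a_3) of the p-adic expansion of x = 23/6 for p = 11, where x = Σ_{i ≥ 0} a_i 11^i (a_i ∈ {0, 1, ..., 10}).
(a_0, …, a_3) = (2, 2, 9, 1)

v_11(23/6) = 0 (numerator and denominator both coprime to 11), so x ∈ ℤ_11^×. Compute digits iteratively via a_i = x_i mod 11, x_{i+1} = (x_i − a_i)/11, with x_0 = x:
  x_0 = 23/6;  a_0 = 2;  x_1 = (x_0 − 2)/11 = 1/6
  x_1 = 1/6;  a_1 = 2;  x_2 = (x_1 − 2)/11 = -1/6
  x_2 = -1/6;  a_2 = 9;  x_3 = (x_2 − 9)/11 = -5/6
  x_3 = -5/6;  a_3 = 1;  x_4 = (x_3 − 1)/11 = -1/6
Digits: (2, 2, 9, 1).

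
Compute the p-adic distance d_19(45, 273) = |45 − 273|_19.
d_19(45, 273) = 1/19

Step 1 — x − y = 45 − 273 = -228. Step 2 — v_19(-228) = 1 (factor: -228 = −(19^1 · 12); the sign does not affect v_p). Step 3 — |x − y|_19 = 19^{-1} = 1/19.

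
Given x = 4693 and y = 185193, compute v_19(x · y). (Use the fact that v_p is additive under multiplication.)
v_19(869110749) = 5

v_p(x) = 2 (factor: 4693 = 19^2 · 13); v_p(y) = 3 (factor: 185193 = 19^3 · 27). Additivity: v_p(xy) = v_p(x) + v_p(y) = 2 + 3 = 5. (Direct check: xy = 869110749 = 19^5 · (351).)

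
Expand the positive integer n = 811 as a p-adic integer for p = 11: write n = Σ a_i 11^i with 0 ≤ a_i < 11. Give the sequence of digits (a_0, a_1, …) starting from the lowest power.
(a_0, a_1, …) = (8, 7, 6)

Repeated division by 11 gives the digits low-to-high: 811 = 8 + 7·11^1 + 6·11^2. Digit sequence: (8, 7, 6).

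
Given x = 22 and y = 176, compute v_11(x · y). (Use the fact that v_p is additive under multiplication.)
v_11(3872) = 2

v_p(x) = 1 (factor: 22 = 11^1 · 2); v_p(y) = 1 (factor: 176 = 11^1 · 16). Additivity: v_p(xy) = v_p(x) + v_p(y) = 1 + 1 = 2. (Direct check: xy = 3872 = 11^2 · (32).)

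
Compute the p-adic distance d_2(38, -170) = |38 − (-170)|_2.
d_2(38, -170) = 1/16

Step 1 — x − y = 38 − (-170) = 208. Step 2 — v_2(208) = 4 (factor: 208 = (2^4 · 13); the sign does not affect v_p). Step 3 — |x − y|_2 = 2^{-4} = 1/16.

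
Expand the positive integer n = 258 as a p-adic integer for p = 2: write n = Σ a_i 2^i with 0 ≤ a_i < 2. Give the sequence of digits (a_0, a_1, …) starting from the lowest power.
(a_0, a_1, …) = (0, 1, 0, 0, 0, 0, 0, 0, 1)

Repeated division by 2 gives the digits low-to-high: 258 = 1·2^1 + 1·2^8. Digit sequence: (0, 1, 0, 0, 0, 0, 0, 0, 1).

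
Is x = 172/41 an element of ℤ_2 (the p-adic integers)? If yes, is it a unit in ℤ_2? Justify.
x ∈ ℤ_2 but not a unit; v_2(x) = 2 > 0

ℤ_2 = {x ∈ ℚ_2 : v_2(x) ≥ 0} and ℤ_2^× = {x ∈ ℤ_2 : v_2(x) = 0}. Here v_2(172/41) = v_2(num) − v_2(den) = 2; compare against these criteria.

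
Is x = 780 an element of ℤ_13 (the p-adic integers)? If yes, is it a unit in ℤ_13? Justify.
x ∈ ℤ_13 but not a unit; v_13(x) = 1 > 0

ℤ_13 = {x ∈ ℚ_13 : v_13(x) ≥ 0} and ℤ_13^× = {x ∈ ℤ_13 : v_13(x) = 0}. Here v_13(780) = v_13(num) − v_13(den) = 1; compare against these criteria.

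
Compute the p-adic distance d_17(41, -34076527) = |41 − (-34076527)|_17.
d_17(41, -34076527) = 1/1419857

Step 1 — x − y = 41 − (-34076527) = 34076568. Step 2 — v_17(34076568) = 5 (factor: 34076568 = (17^5 · 24); the sign does not affect v_p). Step 3 — |x − y|_17 = 17^{-5} = 1/1419857.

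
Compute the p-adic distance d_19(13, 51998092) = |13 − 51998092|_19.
d_19(13, 51998092) = 1/2476099

Step 1 — x − y = 13 − 51998092 = -51998079. Step 2 — v_19(-51998079) = 5 (factor: -51998079 = −(19^5 · 21); the sign does not affect v_p). Step 3 — |x − y|_19 = 19^{-5} = 1/2476099.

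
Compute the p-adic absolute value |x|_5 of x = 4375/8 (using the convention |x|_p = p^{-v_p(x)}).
|4375/8|_5 = 1/625

Step 1 — compute v_5(x) by factoring powers of 5 out of the numerator and denominator: v_5(4375/8) = 4. Step 2 — apply |x|_p = p^{-v_p(x)} = 5^{-4} = 1/625.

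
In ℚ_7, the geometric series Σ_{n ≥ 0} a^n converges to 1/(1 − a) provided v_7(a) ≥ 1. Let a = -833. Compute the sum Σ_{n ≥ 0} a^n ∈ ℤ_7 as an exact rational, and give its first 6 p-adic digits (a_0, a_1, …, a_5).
Σ a^n = 1/(1 − a) = 1/834;  first 6 digits = (1, 0, 4, 4, 1, 6)

v_7(a) = 2 ≥ 1, so the series converges in ℤ_7 to 1/(1 − a) = 1/(1 − (-833)) = 1/834. Expand this rational in ℤ_7: compute digits iteratively via d_i = x_i mod 7, x_{i+1} = (x_i − d_i)/7. The first 6 digits are (1, 0, 4, 4, 1, 6).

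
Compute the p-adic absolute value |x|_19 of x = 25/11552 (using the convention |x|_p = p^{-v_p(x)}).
|25/11552|_19 = 361

Step 1 — compute v_19(x) by factoring powers of 19 out of the numerator and denominator: v_19(25/11552) = -2. Step 2 — apply |x|_p = p^{-v_p(x)} = 19^{2} = 361.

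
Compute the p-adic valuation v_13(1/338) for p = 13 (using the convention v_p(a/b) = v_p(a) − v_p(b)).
v_13(1/338) = -2

Factor powers of 13 from the numerator and denominator of the reduced fraction: 1 = 13^0 · 1 and 338 = 13^2 · 2. Apply v_p(a/b) = v_p(a) − v_p(b): v_13(1/338) = 0 − 2 = -2.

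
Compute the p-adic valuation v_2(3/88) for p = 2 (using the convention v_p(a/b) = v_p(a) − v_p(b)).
v_2(3/88) = -3

Factor powers of 2 from the numerator and denominator of the reduced fraction: 3 = 2^0 · 3 and 88 = 2^3 · 11. Apply v_p(a/b) = v_p(a) − v_p(b): v_2(3/88) = 0 − 3 = -3.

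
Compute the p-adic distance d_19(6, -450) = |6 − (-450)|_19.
d_19(6, -450) = 1/19

Step 1 — x − y = 6 − (-450) = 456. Step 2 — v_19(456) = 1 (factor: 456 = (19^1 · 24); the sign does not affect v_p). Step 3 — |x − y|_19 = 19^{-1} = 1/19.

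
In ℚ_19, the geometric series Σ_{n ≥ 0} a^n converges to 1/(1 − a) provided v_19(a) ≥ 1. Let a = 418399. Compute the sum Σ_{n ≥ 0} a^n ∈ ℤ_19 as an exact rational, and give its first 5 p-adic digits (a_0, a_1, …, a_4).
Σ a^n = 1/(1 − a) = -1/418398;  first 5 digits = (1, 0, 0, 4, 3)

v_19(a) = 3 ≥ 1, so the series converges in ℤ_19 to 1/(1 − a) = 1/(1 − 418399) = -1/418398. Expand this rational in ℤ_19: compute digits iteratively via d_i = x_i mod 19, x_{i+1} = (x_i − d_i)/19. The first 5 digits are (1, 0, 0, 4, 3).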